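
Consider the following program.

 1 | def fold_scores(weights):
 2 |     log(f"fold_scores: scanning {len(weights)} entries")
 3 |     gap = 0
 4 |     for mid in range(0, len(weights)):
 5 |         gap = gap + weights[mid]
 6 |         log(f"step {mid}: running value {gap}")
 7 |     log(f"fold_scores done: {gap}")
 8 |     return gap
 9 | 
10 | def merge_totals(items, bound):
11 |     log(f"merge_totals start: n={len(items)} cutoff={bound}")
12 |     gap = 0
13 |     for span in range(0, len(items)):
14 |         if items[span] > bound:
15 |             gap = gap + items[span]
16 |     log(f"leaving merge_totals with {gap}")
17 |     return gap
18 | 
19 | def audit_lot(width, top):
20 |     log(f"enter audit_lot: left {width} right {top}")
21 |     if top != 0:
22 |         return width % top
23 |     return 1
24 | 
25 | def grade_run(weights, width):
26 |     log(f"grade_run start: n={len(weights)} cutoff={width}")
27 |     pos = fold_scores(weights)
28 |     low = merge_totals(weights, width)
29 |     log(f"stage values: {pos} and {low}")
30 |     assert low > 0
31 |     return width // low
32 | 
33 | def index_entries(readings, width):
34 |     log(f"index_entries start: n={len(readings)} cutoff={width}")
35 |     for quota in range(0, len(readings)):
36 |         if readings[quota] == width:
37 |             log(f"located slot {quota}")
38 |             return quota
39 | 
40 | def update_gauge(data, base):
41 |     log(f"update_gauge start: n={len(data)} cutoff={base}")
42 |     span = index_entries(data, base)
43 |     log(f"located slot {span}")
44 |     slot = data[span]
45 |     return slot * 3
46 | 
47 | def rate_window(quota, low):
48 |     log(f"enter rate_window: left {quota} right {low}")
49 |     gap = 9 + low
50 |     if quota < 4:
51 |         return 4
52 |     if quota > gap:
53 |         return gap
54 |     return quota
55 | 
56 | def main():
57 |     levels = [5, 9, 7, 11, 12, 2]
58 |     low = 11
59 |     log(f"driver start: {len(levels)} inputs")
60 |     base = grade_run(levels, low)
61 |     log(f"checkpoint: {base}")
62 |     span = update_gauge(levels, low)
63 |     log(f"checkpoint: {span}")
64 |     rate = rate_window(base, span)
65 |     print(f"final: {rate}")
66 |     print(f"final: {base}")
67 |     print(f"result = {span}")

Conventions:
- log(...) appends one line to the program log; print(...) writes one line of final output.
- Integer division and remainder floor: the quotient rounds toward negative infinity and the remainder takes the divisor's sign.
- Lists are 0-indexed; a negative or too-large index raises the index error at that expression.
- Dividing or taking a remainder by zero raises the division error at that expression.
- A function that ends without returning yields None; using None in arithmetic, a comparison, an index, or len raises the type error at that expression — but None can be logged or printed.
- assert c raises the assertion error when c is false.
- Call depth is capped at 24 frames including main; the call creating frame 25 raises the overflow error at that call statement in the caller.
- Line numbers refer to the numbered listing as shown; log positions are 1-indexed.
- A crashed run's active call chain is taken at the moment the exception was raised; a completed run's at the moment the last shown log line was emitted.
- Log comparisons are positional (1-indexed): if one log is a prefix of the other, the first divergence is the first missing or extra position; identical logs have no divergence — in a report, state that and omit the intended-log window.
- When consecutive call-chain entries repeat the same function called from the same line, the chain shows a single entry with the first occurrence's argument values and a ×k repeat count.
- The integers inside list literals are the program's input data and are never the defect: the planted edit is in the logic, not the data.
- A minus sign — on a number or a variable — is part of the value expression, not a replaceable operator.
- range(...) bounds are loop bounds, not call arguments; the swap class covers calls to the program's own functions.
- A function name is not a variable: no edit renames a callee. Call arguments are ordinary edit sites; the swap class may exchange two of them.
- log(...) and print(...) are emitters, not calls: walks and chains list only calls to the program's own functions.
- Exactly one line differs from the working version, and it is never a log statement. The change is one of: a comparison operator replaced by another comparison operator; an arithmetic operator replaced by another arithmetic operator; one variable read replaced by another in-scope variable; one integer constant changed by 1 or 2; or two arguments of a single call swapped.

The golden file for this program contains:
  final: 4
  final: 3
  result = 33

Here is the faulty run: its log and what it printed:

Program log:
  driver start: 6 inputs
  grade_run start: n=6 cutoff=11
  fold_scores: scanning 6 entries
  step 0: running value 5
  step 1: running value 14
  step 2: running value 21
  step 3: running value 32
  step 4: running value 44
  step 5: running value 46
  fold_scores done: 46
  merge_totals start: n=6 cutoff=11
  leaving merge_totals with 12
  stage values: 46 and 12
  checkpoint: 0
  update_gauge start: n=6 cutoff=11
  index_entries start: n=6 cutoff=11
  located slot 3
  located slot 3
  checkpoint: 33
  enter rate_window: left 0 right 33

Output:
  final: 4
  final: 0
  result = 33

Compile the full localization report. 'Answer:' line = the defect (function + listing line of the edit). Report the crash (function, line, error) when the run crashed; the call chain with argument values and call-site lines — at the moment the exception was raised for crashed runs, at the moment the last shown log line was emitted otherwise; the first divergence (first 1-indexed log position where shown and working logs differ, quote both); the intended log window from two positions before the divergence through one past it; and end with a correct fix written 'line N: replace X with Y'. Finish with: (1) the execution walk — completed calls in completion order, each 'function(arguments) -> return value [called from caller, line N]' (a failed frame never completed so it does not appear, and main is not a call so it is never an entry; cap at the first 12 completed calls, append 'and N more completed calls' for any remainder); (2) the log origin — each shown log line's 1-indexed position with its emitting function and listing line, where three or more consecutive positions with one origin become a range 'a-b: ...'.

Answer: the defect is in grade_run at line 31.
The tell: At log position 14 the runs split — shown 'checkpoint: 0', but the working version logs 'checkpoint: 3'.
Call chain: main -> rate_window(0, 33) (called at line 64).
First divergence: at position 14 the run shows 'checkpoint: 0' where the working version logs 'checkpoint: 3'.
Intended log window:
  12: leaving merge_totals with 12
  13: stage values: 46 and 12
  14: checkpoint: 3
  15: update_gauge start: n=6 cutoff=11
Execution walk:
  fold_scores([5, 9, 7, 11, 12, 2]) -> 46  [called from grade_run, line 27]
  merge_totals([5, 9, 7, 11, 12, 2], 11) -> 12  [called from grade_run, line 28]
  grade_run([5, 9, 7, 11, 12, 2], 11) -> 0  [called from main, line 60]
  index_entries([5, 9, 7, 11, 12, 2], 11) -> 3  [called from update_gauge, line 42]
  update_gauge([5, 9, 7, 11, 12, 2], 11) -> 33  [called from main, line 62]
  rate_window(0, 33) -> 4  [called from main, line 64]
Log origin:
  1: emitted by main (line 59)
  2: emitted by grade_run (line 26)
  3: emitted by fold_scores (line 2)
  4-9: emitted by fold_scores (line 6)
  10: emitted by fold_scores (line 7)
  11: emitted by merge_totals (line 11)
  12: emitted by merge_totals (line 16)
  13: emitted by grade_run (line 29)
  14: emitted by main (line 61)
  15: emitted by update_gauge (line 41)
  16: emitted by index_entries (line 34)
  17: emitted by index_entries (line 37)
  18: emitted by update_gauge (line 43)
  19: emitted by main (line 63)
  20: emitted by rate_window (line 48)
A correct fix: line 31: replace `width` with `pos`.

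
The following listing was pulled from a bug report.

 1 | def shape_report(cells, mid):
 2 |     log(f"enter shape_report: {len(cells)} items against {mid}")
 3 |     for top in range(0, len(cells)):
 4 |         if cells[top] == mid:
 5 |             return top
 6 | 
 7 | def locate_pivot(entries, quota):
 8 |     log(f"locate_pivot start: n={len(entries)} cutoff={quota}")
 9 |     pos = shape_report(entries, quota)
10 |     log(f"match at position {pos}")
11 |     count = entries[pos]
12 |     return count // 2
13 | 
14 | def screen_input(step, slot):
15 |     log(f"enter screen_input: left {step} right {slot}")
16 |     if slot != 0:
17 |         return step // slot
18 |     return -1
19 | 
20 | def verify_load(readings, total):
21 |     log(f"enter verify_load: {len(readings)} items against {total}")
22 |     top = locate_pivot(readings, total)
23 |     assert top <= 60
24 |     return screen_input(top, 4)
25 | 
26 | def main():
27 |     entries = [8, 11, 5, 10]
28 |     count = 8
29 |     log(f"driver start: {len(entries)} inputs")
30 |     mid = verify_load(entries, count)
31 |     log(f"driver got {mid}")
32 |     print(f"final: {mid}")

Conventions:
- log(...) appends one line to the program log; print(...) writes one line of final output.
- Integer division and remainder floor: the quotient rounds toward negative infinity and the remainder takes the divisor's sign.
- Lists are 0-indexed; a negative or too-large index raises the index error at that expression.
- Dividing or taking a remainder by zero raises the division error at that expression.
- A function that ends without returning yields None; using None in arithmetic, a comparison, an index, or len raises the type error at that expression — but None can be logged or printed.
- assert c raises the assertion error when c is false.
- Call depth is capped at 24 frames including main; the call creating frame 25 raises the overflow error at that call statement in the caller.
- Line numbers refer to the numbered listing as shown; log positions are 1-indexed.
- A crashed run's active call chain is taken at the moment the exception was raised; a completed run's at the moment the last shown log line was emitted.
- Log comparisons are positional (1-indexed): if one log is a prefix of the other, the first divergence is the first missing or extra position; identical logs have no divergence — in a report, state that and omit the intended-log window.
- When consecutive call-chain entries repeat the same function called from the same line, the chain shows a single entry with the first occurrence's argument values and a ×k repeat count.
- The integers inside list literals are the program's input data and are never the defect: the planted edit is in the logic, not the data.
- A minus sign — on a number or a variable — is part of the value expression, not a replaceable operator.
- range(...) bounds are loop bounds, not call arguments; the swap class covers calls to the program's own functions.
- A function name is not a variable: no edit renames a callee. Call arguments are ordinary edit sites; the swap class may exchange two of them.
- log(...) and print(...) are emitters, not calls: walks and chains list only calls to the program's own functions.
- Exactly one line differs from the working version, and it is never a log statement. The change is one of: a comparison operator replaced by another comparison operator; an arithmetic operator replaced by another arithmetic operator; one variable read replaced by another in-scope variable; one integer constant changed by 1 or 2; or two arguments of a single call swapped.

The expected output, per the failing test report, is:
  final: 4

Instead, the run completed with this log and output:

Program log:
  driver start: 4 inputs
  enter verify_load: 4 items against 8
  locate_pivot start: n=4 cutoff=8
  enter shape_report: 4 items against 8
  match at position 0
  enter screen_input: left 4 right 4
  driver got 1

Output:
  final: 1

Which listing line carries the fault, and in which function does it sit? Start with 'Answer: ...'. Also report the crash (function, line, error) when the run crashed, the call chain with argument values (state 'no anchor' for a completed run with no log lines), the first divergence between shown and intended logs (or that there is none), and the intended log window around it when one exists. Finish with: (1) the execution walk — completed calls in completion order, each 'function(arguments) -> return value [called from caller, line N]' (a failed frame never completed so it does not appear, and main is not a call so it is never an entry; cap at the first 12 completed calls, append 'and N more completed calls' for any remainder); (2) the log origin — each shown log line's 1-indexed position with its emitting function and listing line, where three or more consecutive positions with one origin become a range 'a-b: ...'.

Answer: the defect is in locate_pivot at line 12.
Key fact: Log line 6 is where behavior first shows: 'enter screen_input: left 4 right 4' appears instead of 'enter screen_input: left 16 right 4'.
Call chain: main.
First divergence: position 6 — shown 'enter screen_input: left 4 right 4', intended 'enter screen_input: left 16 right 4'.
Intended log window:
  4: enter shape_report: 4 items against 8
  5: match at position 0
  6: enter screen_input: left 16 right 4
  7: driver got 4
Execution walk:
  shape_report([8, 11, 5, 10], 8) -> 0  [called from locate_pivot, line 9]
  locate_pivot([8, 11, 5, 10], 8) -> 4  [called from verify_load, line 22]
  screen_input(4, 4) -> 1  [called from verify_load, line 24]
  verify_load([8, 11, 5, 10], 8) -> 1  [called from main, line 30]
Log origin:
  1: logged in main at line 29
  2: logged in verify_load at line 21
  3: logged in locate_pivot at line 8
  4: logged in shape_report at line 2
  5: logged in locate_pivot at line 10
  6: logged in screen_input at line 15
  7: logged in main at line 31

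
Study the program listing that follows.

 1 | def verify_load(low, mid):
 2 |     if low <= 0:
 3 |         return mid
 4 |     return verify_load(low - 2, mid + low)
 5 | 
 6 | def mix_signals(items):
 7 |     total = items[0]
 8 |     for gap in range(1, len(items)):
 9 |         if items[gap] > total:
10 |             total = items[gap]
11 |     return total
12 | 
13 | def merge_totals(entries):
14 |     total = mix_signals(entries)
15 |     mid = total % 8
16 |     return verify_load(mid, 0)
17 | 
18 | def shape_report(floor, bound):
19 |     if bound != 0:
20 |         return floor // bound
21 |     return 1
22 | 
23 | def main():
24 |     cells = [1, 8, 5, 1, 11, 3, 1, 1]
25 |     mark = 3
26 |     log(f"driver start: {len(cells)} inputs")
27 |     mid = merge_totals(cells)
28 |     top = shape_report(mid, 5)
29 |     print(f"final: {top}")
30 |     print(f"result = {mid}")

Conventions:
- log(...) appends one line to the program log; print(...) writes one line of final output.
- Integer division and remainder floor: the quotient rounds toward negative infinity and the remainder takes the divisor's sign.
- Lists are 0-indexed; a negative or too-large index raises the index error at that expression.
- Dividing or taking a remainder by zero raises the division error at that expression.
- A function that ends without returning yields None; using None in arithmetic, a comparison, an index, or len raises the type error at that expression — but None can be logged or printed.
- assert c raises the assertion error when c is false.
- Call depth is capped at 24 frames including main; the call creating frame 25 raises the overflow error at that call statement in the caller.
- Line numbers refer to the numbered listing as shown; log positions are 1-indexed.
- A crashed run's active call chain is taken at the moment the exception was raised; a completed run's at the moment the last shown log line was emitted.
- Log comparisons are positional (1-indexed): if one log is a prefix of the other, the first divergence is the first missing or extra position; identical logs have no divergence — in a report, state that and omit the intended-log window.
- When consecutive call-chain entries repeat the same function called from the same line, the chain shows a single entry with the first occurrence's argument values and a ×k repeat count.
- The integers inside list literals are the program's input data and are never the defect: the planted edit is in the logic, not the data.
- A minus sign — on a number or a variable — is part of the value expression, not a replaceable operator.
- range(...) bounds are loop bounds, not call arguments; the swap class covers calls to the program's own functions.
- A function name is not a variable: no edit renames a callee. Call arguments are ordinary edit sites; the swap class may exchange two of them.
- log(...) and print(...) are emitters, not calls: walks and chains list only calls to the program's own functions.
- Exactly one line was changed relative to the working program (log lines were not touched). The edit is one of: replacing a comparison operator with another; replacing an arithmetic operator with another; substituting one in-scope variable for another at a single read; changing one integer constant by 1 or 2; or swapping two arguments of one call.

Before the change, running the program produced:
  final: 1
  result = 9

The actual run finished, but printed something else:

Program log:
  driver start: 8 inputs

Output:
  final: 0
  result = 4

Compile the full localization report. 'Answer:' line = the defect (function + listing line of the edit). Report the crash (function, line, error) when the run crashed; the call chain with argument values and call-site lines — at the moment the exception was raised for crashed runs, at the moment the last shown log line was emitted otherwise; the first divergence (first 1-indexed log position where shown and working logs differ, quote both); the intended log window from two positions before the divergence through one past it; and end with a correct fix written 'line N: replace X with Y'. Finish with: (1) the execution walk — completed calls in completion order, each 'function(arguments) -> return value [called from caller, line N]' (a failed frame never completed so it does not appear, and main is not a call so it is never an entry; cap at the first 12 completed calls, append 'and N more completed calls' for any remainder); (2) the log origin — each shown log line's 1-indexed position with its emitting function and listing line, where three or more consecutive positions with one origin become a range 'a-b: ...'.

Answer: the defect is in merge_totals at line 15.
Core observation: Log streams are identical — the defect surfaces only in the printed output.
Call chain: main.
First divergence: none; the two logs match at every position.
Execution walk:
  mix_signals([1, 8, 5, 1, 11, 3, 1, 1]) -> 11  [called from merge_totals, line 14]
  verify_load(-1, 4) -> 4  [called from verify_load, line 4]
  verify_load(1, 3) -> 4  [called from verify_load, line 4]
  verify_load(3, 0) -> 4  [called from merge_totals, line 16]
  merge_totals([1, 8, 5, 1, 11, 3, 1, 1]) -> 4  [called from main, line 27]
  shape_report(4, 5) -> 0  [called from main, line 28]
Log origin:
  1: from main, line 26
A correct fix: line 15: replace `8` with `6`.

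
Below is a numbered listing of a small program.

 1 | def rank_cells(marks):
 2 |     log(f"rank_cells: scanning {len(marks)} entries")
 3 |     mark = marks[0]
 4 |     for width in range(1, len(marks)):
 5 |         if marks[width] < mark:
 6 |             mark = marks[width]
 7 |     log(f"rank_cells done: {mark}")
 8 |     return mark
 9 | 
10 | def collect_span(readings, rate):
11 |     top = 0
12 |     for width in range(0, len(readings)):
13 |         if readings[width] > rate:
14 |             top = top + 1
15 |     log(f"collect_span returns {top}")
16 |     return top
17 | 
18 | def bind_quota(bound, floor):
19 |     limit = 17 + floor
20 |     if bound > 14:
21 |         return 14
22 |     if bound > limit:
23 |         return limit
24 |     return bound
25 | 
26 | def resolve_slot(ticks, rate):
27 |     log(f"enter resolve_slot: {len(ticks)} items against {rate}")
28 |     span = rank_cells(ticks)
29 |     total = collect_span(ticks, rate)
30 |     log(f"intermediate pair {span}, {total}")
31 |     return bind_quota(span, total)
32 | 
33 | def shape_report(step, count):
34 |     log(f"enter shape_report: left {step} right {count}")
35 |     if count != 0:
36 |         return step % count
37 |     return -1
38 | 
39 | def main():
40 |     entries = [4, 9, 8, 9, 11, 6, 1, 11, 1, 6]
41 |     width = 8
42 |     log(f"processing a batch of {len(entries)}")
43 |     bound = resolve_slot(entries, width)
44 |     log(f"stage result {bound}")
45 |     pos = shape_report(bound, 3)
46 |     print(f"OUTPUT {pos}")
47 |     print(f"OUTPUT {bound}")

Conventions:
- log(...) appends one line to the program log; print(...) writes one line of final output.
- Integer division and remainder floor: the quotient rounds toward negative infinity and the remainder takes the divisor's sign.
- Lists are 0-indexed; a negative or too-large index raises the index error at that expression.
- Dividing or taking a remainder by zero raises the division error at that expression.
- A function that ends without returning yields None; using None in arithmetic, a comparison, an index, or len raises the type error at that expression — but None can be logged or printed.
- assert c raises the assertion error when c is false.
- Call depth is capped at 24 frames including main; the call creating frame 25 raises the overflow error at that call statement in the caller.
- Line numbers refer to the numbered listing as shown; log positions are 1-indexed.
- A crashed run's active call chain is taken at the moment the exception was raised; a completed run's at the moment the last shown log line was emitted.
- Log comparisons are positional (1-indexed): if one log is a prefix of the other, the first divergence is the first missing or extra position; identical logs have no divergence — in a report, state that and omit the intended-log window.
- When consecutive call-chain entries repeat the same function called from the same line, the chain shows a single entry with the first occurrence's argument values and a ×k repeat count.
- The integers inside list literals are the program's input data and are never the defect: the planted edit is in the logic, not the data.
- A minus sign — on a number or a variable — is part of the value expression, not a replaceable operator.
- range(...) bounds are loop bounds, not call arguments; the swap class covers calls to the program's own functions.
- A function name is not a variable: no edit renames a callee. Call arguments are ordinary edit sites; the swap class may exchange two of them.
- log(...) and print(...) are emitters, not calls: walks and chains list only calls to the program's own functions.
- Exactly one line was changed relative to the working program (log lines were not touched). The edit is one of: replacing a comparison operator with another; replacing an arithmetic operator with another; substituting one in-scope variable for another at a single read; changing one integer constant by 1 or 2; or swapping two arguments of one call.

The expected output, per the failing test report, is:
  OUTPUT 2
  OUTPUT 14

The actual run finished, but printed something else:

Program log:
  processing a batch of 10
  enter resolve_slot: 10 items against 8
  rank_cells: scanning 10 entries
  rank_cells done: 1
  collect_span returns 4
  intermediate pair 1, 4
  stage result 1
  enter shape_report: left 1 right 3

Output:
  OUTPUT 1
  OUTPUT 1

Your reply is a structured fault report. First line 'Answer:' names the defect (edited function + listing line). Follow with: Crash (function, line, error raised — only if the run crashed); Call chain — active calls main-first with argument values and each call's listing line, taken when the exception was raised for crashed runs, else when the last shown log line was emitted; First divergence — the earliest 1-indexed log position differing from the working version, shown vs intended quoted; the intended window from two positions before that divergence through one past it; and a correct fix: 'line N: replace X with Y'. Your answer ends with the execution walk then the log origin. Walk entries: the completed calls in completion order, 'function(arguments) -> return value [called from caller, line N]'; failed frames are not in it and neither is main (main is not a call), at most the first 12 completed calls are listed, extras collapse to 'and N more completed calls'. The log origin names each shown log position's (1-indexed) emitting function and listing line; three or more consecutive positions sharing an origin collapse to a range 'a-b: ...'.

Answer: the defect is in bind_quota at line 20.
The tell: At log position 7 the runs split — shown 'stage result 1', but the working version logs 'stage result 14'.
Call chain: main -> shape_report(1, 3) (called at line 45).
First divergence: position 7 — the shown line 'stage result 1' should read 'stage result 14'.
Intended log window:
  5: collect_span returns 4
  6: intermediate pair 1, 4
  7: stage result 14
  8: enter shape_report: left 14 right 3
Execution walk:
  rank_cells([4, 9, 8, 9, 11, 6, 1, 11, 1, 6]) -> 1  [called from resolve_slot, line 28]
  collect_span([4, 9, 8, 9, 11, 6, 1, 11, 1, 6], 8) -> 4  [called from resolve_slot, line 29]
  bind_quota(1, 4) -> 1  [called from resolve_slot, line 31]
  resolve_slot([4, 9, 8, 9, 11, 6, 1, 11, 1, 6], 8) -> 1  [called from main, line 43]
  shape_report(1, 3) -> 1  [called from main, line 45]
Log origin:
  1: logged in main at line 42
  2: logged in resolve_slot at line 27
  3: logged in rank_cells at line 2
  4: logged in rank_cells at line 7
  5: logged in collect_span at line 15
  6: logged in resolve_slot at line 30
  7: logged in main at line 44
  8: logged in shape_report at line 34
A correct fix: line 20: replace `>` with `<`.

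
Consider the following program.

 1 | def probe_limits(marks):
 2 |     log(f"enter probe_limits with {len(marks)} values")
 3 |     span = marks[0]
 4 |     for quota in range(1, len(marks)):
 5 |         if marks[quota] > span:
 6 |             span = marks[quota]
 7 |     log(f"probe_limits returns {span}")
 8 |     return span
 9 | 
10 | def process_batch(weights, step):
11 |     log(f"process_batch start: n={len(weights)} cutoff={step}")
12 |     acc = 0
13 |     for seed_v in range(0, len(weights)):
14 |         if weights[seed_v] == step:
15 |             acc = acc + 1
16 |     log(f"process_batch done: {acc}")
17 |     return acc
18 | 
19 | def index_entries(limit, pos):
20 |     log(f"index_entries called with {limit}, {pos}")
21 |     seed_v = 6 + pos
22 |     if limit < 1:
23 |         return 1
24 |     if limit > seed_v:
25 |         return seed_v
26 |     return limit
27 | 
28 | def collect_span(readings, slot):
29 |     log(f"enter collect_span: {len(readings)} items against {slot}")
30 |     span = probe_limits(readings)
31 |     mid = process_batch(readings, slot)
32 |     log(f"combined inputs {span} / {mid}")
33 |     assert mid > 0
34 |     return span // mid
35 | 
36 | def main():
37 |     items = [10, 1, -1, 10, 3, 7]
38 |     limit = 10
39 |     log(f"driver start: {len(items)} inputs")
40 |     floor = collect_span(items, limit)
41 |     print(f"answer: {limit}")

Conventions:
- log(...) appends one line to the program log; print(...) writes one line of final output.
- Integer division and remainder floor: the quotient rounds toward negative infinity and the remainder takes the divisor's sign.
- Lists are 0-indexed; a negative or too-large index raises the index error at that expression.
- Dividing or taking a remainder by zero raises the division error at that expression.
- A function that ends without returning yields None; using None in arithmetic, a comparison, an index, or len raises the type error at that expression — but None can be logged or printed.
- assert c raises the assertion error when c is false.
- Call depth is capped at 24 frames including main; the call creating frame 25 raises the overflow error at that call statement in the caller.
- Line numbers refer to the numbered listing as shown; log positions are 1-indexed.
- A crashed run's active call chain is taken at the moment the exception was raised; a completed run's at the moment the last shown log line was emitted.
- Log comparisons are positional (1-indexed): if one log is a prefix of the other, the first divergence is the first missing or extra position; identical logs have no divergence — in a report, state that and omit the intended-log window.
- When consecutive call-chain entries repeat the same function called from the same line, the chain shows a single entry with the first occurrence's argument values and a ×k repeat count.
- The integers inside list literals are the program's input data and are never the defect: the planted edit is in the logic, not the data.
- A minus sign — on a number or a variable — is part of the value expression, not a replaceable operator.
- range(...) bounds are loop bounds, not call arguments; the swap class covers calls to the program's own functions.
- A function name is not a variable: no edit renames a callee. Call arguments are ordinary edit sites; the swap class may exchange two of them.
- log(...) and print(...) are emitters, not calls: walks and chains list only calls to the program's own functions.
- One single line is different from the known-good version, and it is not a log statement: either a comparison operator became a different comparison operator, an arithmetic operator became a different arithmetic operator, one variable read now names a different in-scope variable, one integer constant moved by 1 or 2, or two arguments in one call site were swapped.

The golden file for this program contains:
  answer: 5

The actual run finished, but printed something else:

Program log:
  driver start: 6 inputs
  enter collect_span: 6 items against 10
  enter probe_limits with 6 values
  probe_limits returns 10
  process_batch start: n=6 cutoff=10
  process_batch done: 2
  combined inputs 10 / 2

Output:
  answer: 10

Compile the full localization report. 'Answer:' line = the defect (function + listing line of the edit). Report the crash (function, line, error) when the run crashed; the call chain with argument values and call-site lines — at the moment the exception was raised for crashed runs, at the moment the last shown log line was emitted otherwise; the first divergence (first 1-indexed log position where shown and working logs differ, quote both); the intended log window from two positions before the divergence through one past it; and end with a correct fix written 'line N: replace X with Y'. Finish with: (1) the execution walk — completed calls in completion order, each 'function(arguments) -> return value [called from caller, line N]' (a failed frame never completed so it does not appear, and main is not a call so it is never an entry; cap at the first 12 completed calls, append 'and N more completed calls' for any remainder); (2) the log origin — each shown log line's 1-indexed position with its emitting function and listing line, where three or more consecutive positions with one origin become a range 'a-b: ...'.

Answer: the defect is in main at line 41.
Key fact: Log streams are identical — the defect surfaces only in the printed output.
Call chain: main -> collect_span([10, 1, -1, 10, 3, 7], 10) (called at line 40).
First divergence: none (the log streams are identical).
Execution walk:
  probe_limits([10, 1, -1, 10, 3, 7]) -> 10  [called from collect_span, line 30]
  process_batch([10, 1, -1, 10, 3, 7], 10) -> 2  [called from collect_span, line 31]
  collect_span([10, 1, -1, 10, 3, 7], 10) -> 5  [called from main, line 40]
Log line origins:
  1: from main, line 39
  2: from collect_span, line 29
  3: from probe_limits, line 2
  4: from probe_limits, line 7
  5: from process_batch, line 11
  6: from process_batch, line 16
  7: from collect_span, line 32
A correct fix: line 41: replace `limit` with `floor`.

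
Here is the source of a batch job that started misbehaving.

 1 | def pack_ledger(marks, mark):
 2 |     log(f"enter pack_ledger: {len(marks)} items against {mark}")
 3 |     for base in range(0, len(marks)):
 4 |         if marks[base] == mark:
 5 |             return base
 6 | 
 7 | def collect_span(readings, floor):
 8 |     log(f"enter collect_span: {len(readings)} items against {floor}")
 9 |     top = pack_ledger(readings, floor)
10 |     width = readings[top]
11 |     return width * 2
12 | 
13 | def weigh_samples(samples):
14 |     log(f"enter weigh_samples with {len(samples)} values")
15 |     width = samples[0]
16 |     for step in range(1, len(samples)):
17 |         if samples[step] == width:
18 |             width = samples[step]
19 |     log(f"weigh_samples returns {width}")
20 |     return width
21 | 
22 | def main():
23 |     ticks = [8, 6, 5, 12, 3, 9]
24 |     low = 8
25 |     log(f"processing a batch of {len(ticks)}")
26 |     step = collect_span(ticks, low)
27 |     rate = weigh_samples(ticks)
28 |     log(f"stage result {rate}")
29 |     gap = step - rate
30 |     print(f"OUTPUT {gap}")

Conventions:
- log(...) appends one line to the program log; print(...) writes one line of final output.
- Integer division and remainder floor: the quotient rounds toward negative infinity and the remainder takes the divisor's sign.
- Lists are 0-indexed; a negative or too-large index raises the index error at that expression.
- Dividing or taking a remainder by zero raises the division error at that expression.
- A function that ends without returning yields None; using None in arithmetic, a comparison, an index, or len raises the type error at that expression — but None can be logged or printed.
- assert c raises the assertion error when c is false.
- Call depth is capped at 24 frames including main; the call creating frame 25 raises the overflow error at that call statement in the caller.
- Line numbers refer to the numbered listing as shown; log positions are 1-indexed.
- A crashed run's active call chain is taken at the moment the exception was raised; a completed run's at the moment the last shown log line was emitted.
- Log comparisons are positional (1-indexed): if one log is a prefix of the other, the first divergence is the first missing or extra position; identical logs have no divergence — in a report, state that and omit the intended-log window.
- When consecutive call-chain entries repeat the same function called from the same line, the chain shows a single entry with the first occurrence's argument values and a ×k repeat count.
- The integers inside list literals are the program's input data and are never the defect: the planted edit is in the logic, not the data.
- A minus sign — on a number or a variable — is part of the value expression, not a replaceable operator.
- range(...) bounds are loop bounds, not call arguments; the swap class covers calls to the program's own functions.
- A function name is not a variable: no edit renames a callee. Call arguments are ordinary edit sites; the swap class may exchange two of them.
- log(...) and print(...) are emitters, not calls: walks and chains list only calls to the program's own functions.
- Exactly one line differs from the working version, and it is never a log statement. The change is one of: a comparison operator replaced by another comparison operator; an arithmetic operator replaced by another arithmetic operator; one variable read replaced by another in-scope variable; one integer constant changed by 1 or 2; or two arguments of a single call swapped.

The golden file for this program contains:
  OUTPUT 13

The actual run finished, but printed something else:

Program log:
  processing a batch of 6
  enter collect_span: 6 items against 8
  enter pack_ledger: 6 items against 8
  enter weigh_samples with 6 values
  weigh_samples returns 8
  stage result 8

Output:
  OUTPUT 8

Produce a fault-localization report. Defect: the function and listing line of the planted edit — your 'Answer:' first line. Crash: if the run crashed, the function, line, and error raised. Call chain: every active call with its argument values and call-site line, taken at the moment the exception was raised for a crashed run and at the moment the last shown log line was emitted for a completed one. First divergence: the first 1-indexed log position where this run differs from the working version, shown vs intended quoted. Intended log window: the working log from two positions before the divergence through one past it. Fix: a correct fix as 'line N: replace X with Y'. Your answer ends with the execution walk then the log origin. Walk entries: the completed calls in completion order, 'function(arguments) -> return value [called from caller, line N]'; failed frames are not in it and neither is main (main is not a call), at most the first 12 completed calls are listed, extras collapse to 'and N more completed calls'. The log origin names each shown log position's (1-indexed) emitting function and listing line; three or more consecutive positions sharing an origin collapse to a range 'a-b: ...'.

Answer: the defect is in weigh_samples at line 17.
Key fact: At log position 5 the runs split — shown 'weigh_samples returns 8', but the working version logs 'weigh_samples returns 3'.
Call chain: main.
First divergence: position 5 — the shown line 'weigh_samples returns 8' should read 'weigh_samples returns 3'.
Intended log window:
  3: enter pack_ledger: 6 items against 8
  4: enter weigh_samples with 6 values
  5: weigh_samples returns 3
  6: stage result 3
Execution walk:
  pack_ledger([8, 6, 5, 12, 3, 9], 8) -> 0  [called from collect_span, line 9]
  collect_span([8, 6, 5, 12, 3, 9], 8) -> 16  [called from main, line 26]
  weigh_samples([8, 6, 5, 12, 3, 9]) -> 8  [called from main, line 27]
Log line origins:
  1 — main, line 25
  2 — collect_span, line 8
  3 — pack_ledger, line 2
  4 — weigh_samples, line 14
  5 — weigh_samples, line 19
  6 — main, line 28
A correct fix: line 17: replace `==` with `<`.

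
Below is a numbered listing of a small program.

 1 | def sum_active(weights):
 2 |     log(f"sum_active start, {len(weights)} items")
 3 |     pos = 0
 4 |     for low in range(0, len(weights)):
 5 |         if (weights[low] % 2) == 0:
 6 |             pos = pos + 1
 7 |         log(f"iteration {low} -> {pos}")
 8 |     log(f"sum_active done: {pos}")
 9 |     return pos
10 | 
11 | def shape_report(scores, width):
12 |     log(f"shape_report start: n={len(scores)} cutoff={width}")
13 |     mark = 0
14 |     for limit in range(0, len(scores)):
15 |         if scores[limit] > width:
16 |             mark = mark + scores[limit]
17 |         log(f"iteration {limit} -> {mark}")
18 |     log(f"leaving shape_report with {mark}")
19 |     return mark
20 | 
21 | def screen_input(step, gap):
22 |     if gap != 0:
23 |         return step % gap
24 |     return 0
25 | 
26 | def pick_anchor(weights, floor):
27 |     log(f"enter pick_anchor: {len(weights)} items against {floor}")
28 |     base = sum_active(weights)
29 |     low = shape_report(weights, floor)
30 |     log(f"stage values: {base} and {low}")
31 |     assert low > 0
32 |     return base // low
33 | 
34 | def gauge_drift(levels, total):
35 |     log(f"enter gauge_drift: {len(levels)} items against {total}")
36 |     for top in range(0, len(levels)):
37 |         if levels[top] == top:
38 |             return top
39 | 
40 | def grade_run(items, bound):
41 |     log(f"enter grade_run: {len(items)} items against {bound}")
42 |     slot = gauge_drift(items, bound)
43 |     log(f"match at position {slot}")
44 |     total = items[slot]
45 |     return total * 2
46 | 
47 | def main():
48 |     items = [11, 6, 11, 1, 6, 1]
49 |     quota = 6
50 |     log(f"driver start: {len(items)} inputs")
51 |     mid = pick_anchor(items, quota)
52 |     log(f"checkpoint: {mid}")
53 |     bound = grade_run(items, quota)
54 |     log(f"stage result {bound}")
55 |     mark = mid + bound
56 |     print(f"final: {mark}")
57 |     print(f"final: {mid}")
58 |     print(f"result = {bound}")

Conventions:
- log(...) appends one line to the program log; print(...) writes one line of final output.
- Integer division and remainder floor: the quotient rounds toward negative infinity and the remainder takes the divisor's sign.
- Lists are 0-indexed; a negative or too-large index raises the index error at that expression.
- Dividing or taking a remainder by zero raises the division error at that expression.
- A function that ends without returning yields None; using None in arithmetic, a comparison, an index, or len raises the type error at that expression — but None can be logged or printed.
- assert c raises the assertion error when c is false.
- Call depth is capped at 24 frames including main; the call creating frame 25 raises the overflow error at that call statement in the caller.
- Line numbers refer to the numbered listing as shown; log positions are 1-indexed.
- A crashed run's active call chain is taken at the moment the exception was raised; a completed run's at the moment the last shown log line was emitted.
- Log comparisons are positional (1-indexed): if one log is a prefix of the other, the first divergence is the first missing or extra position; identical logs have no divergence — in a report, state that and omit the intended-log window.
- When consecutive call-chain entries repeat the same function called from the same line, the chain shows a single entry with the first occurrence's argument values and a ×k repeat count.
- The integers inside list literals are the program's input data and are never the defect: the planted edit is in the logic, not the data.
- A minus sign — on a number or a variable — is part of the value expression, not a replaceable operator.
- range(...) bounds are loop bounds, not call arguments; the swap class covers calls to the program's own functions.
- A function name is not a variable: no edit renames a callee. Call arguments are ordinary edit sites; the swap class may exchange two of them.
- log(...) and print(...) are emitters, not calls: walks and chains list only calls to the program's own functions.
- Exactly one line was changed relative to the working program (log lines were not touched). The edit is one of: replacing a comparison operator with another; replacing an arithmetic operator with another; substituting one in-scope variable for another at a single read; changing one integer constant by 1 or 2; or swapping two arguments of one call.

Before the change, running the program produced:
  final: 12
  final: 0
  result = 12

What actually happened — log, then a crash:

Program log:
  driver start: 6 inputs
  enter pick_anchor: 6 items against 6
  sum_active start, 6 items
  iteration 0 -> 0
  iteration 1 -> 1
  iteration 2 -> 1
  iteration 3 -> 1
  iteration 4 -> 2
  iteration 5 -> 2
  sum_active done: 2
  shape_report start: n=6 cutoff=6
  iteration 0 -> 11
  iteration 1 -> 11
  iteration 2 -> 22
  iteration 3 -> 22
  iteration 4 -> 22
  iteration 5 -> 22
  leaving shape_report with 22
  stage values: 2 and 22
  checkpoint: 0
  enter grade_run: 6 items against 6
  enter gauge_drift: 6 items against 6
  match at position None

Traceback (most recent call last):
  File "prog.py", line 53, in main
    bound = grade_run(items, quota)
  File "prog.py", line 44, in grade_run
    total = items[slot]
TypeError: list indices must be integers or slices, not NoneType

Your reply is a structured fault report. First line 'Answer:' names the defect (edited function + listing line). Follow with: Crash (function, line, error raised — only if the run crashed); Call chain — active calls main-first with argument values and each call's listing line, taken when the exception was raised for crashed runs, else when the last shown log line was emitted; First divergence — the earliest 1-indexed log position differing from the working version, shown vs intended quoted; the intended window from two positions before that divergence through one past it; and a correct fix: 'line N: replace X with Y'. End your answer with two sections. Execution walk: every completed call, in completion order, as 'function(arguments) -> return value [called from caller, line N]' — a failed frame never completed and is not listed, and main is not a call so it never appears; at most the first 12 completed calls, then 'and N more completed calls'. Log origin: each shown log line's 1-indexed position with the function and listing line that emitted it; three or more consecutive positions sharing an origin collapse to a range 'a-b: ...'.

Answer: the defect is in gauge_drift at line 37.
The tell: Everything matches until log position 23, which reads 'match at position None' in place of 'match at position 1'.
Crash: grade_run, line 44, TypeError.
Call chain: main -> grade_run([11, 6, 11, 1, 6, 1], 6) (called at line 53).
First divergence: position 23; shown 'match at position None' vs intended 'match at position 1'.
Intended log window:
  21: enter grade_run: 6 items against 6
  22: enter gauge_drift: 6 items against 6
  23: match at position 1
  24: stage result 12
Execution walk:
  sum_active([11, 6, 11, 1, 6, 1]) -> 2  [called from pick_anchor, line 28]
  shape_report([11, 6, 11, 1, 6, 1], 6) -> 22  [called from pick_anchor, line 29]
  pick_anchor([11, 6, 11, 1, 6, 1], 6) -> 0  [called from main, line 51]
  gauge_drift([11, 6, 11, 1, 6, 1], 6) -> None  [called from grade_run, line 42]
Log origin:
  1: from main, line 50
  2: from pick_anchor, line 27
  3: from sum_active, line 2
  4-9: from sum_active, line 7
  10: from sum_active, line 8
  11: from shape_report, line 12
  12-17: from shape_report, line 17
  18: from shape_report, line 18
  19: from pick_anchor, line 30
  20: from main, line 52
  21: from grade_run, line 41
  22: from gauge_drift, line 35
  23: from grade_run, line 43
A correct fix: line 37: replace `levels[top] == top` with `levels[top] == total`.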